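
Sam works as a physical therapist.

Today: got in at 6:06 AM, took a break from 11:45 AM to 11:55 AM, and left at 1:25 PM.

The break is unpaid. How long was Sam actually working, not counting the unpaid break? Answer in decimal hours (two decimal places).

7.15 hours

Today: 6:06 AM–1:25 PM = 7 h 19 min; less 10 min break → 7 h 9 min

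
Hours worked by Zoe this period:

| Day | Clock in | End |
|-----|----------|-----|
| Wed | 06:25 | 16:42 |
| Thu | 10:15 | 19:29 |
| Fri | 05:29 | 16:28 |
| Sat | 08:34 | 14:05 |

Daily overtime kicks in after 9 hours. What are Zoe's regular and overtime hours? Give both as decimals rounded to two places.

Regular 32.52 hours, overtime 3.50 hours

Wed: 06:25–16:42 = 10 h 17 min
Thu: 10:15–19:29 = 9 h 14 min
Fri: 05:29–16:28 = 10 h 59 min
Sat: 08:34–14:05 = 5 h 31 min
Wed reg 9 h 0 min / OT 1 h 17 min; Thu reg 9 h 0 min / OT 0 h 14 min; Fri reg 9 h 0 min / OT 1 h 59 min; Sat reg 5 h 31 min / OT 0 h 0 min.
Totals: regular 32 h 31 min, overtime 3 h 30 min.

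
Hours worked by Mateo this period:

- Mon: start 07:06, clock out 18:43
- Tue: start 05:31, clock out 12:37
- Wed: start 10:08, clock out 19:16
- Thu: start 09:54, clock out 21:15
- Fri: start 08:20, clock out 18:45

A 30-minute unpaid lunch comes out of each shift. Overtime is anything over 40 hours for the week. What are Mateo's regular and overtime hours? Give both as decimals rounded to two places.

Regular 40.00 hours, overtime 7.12 hours

Mon: 07:06–18:43 = 11 h 37 min; less 30 min break → 11 h 7 min
Tue: 05:31–12:37 = 7 h 6 min; less 30 min break → 6 h 36 min
Wed: 10:08–19:16 = 9 h 8 min; less 30 min break → 8 h 38 min
Thu: 09:54–21:15 = 11 h 21 min; less 30 min break → 10 h 51 min
Fri: 08:20–18:45 = 10 h 25 min; less 30 min break → 9 h 55 min
Total worked: 47 h 7 min = 47.12 h.
Threshold 40 h → overtime 7 h 7 min, regular 40 h 0 min.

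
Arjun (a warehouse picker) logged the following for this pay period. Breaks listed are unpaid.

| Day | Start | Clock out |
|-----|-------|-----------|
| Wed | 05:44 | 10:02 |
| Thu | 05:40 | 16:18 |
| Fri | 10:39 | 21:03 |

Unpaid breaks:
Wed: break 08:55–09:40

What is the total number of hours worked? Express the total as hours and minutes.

Wed: 05:44–10:02 = 4 h 18 min; less 45 min break → 3 h 33 min
Thu: 05:40–16:18 = 10 h 38 min
Fri: 10:39–21:03 = 10 h 24 min
Total: 3 h 33 min + 10 h 38 min + 10 h 24 min = 24 h 35 min.

24 h 35 min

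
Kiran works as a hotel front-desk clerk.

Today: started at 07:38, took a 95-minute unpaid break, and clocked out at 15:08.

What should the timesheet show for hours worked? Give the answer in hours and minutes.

Today: 07:38–15:08 = 7 h 30 min; less 95 min break → 5 h 55 min

5 h 55 min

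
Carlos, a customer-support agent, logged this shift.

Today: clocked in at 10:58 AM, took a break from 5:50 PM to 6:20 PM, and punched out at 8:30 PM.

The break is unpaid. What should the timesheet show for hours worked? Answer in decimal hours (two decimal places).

Today: 10:58 AM–8:30 PM = 9 h 32 min; less 30 min break → 9 h 2 min

9.03 hours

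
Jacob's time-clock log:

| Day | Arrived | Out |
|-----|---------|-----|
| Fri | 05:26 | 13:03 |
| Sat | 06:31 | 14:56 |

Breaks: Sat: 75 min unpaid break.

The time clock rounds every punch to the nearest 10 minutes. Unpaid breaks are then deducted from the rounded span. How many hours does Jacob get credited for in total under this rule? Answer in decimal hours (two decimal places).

14.75 hours

Fri: in 05:26→05:30, out 13:03→13:00; 7 h 30 min
Sat: in 06:31→06:30, out 14:56→15:00; 8 h 30 min − 75 min = 7 h 15 min
Total credited: 14 h 45 min.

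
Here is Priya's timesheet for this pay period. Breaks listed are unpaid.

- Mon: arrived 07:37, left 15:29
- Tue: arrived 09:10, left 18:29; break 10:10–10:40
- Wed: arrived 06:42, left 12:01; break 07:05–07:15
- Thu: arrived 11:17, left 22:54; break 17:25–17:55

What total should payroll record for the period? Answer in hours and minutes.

32 h 57 min

Mon: 07:37–15:29 = 7 h 52 min
Tue: 09:10–18:29 = 9 h 19 min; less 30 min break → 8 h 49 min
Wed: 06:42–12:01 = 5 h 19 min; less 10 min break → 5 h 9 min
Thu: 11:17–22:54 = 11 h 37 min; less 30 min break → 11 h 7 min
Total: 7 h 52 min + 8 h 49 min + 5 h 9 min + 11 h 7 min = 32 h 57 min.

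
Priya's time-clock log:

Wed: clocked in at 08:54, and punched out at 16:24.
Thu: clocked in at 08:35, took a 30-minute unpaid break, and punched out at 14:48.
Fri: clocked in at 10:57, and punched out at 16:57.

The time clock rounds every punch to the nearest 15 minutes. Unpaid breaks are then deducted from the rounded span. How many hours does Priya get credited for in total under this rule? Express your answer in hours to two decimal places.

Wed: in 08:54→09:00, out 16:24→16:30; 7 h 30 min
Thu: in 08:35→08:30, out 14:48→14:45; 6 h 15 min − 30 min = 5 h 45 min
Fri: in 10:57→11:00, out 16:57→17:00; 6 h 0 min
Total credited: 19 h 15 min.

19.25 hours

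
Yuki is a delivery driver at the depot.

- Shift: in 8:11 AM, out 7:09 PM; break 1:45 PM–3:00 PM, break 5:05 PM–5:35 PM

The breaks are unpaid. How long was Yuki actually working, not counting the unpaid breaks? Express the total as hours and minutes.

Shift: 8:11 AM–7:09 PM = 10 h 58 min; less 105 min break → 9 h 13 min

9 h 13 min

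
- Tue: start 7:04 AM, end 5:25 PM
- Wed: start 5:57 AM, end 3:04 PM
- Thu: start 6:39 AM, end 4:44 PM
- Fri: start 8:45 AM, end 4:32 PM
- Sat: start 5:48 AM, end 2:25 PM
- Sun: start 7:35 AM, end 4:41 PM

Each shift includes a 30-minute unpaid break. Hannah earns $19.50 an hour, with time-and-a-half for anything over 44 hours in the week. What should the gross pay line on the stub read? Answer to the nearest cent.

$1093.46

Tue: 7:04 AM–5:25 PM = 10 h 21 min; less 30 min break → 9 h 51 min
Wed: 5:57 AM–3:04 PM = 9 h 7 min; less 30 min break → 8 h 37 min
Thu: 6:39 AM–4:44 PM = 10 h 5 min; less 30 min break → 9 h 35 min
Fri: 8:45 AM–4:32 PM = 7 h 47 min; less 30 min break → 7 h 17 min
Sat: 5:48 AM–2:25 PM = 8 h 37 min; less 30 min break → 8 h 7 min
Sun: 7:35 AM–4:41 PM = 9 h 6 min; less 30 min break → 8 h 36 min
Total worked: 52 h 3 min = 3123 min.
Regular 44 h 0 min = 2640 min at $19.50/h; overtime 8 h 3 min = 483 min at $29.25/h.
Pay = (2640 × $19.50 + 483 × $29.25) ÷ 60 = $1093.46.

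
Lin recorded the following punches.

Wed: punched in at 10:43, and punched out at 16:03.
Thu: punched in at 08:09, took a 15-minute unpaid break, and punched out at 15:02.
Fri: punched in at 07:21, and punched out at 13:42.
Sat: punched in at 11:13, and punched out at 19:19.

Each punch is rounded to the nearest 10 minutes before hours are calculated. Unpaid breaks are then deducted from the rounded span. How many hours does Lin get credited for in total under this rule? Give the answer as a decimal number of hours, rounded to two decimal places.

26.42 hours

Wed: in 10:43→10:40, out 16:03→16:00; 5 h 20 min
Thu: in 08:09→08:10, out 15:02→15:00; 6 h 50 min − 15 min = 6 h 35 min
Fri: in 07:21→07:20, out 13:42→13:40; 6 h 20 min
Sat: in 11:13→11:10, out 19:19→19:20; 8 h 10 min
Total credited: 26 h 25 min.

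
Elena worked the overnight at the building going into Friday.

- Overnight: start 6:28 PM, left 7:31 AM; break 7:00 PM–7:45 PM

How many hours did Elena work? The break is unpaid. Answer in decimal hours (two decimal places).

12.30 hours

Overnight: 6:28 PM → midnight = 5 h 32 min; midnight → 7:31 AM = 7 h 31 min; span 13 h 3 min; less 45 min break → 12 h 18 min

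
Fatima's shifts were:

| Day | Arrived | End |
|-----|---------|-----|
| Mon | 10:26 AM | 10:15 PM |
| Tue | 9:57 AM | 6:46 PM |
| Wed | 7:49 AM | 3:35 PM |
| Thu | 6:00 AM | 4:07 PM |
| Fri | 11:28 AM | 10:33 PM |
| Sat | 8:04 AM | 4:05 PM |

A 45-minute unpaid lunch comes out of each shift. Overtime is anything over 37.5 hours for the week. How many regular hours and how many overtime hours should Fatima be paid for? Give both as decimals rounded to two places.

Regular 37.50 hours, overtime 15.62 hours

Mon: 10:26 AM–10:15 PM = 11 h 49 min; less 45 min break → 11 h 4 min
Tue: 9:57 AM–6:46 PM = 8 h 49 min; less 45 min break → 8 h 4 min
Wed: 7:49 AM–3:35 PM = 7 h 46 min; less 45 min break → 7 h 1 min
Thu: 6:00 AM–4:07 PM = 10 h 7 min; less 45 min break → 9 h 22 min
Fri: 11:28 AM–10:33 PM = 11 h 5 min; less 45 min break → 10 h 20 min
Sat: 8:04 AM–4:05 PM = 8 h 1 min; less 45 min break → 7 h 16 min
Total worked: 53 h 7 min = 53.12 h.
Threshold 37.5 h → overtime 15 h 37 min, regular 37 h 30 min.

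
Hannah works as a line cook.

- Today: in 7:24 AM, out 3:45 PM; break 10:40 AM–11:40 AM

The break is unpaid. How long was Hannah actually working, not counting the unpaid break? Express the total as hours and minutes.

7 h 21 min

Today: 7:24 AM–3:45 PM = 8 h 21 min; less 60 min break → 7 h 21 min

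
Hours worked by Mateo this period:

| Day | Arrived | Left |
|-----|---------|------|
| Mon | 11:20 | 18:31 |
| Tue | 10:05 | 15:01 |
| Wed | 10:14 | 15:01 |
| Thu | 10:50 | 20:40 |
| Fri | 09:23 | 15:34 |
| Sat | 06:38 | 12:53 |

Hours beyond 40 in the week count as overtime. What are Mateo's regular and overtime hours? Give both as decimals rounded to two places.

Regular 39.17 hours, overtime 0.00 hours

Mon: 11:20–18:31 = 7 h 11 min
Tue: 10:05–15:01 = 4 h 56 min
Wed: 10:14–15:01 = 4 h 47 min
Thu: 10:50–20:40 = 9 h 50 min
Fri: 09:23–15:34 = 6 h 11 min
Sat: 06:38–12:53 = 6 h 15 min
Total worked: 39 h 10 min = 39.17 h.
Threshold 40 h → overtime 0 h 0 min, regular 39 h 10 min.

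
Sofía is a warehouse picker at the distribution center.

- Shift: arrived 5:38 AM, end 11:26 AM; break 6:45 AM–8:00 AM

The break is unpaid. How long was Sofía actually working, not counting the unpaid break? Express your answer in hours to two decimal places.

4.55 hours

Shift: 5:38 AM–11:26 AM = 5 h 48 min; less 75 min break → 4 h 33 min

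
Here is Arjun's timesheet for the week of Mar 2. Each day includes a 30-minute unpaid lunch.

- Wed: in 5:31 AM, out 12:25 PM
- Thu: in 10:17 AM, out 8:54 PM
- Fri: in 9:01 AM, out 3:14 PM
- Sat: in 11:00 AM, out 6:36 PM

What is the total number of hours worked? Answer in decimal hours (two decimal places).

29.33 hours

Wed: 5:31 AM–12:25 PM = 6 h 54 min; less 30 min break → 6 h 24 min
Thu: 10:17 AM–8:54 PM = 10 h 37 min; less 30 min break → 10 h 7 min
Fri: 9:01 AM–3:14 PM = 6 h 13 min; less 30 min break → 5 h 43 min
Sat: 11:00 AM–6:36 PM = 7 h 36 min; less 30 min break → 7 h 6 min
Total: 6 h 24 min + 10 h 7 min + 5 h 43 min + 7 h 6 min = 29 h 20 min.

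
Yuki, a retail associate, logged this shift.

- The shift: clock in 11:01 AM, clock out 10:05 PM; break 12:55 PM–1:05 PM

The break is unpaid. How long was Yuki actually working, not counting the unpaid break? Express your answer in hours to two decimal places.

The shift: 11:01 AM–10:05 PM = 11 h 4 min; less 10 min break → 10 h 54 min

10.90 hours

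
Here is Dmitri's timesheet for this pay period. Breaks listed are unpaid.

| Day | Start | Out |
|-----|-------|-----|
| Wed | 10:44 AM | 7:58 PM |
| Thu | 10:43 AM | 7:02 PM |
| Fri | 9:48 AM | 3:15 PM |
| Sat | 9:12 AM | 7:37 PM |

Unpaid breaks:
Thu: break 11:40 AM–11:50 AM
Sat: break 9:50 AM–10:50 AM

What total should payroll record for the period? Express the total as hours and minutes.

32 h 15 min

Wed: 10:44 AM–7:58 PM = 9 h 14 min
Thu: 10:43 AM–7:02 PM = 8 h 19 min; less 10 min break → 8 h 9 min
Fri: 9:48 AM–3:15 PM = 5 h 27 min
Sat: 9:12 AM–7:37 PM = 10 h 25 min; less 60 min break → 9 h 25 min
Total: 9 h 14 min + 8 h 9 min + 5 h 27 min + 9 h 25 min = 32 h 15 min.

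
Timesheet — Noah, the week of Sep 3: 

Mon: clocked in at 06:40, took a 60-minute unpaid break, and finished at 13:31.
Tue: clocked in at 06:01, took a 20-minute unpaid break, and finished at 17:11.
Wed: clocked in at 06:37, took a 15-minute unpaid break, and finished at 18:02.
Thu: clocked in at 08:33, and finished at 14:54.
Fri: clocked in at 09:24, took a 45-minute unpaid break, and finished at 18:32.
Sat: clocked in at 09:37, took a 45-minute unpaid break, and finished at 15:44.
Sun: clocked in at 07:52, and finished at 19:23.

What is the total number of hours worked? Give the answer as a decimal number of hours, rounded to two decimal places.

Mon: 06:40–13:31 = 6 h 51 min; less 60 min break → 5 h 51 min
Tue: 06:01–17:11 = 11 h 10 min; less 20 min break → 10 h 50 min
Wed: 06:37–18:02 = 11 h 25 min; less 15 min break → 11 h 10 min
Thu: 08:33–14:54 = 6 h 21 min
Fri: 09:24–18:32 = 9 h 8 min; less 45 min break → 8 h 23 min
Sat: 09:37–15:44 = 6 h 7 min; less 45 min break → 5 h 22 min
Sun: 07:52–19:23 = 11 h 31 min
Total: 5 h 51 min + 10 h 50 min + 11 h 10 min + 6 h 21 min + 8 h 23 min + 5 h 22 min + 11 h 31 min = 59 h 28 min.

59.47 hours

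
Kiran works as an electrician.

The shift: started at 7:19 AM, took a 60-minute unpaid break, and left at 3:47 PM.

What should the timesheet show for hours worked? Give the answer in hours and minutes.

7 h 28 min

The shift: 7:19 AM–3:47 PM = 8 h 28 min; less 60 min break → 7 h 28 min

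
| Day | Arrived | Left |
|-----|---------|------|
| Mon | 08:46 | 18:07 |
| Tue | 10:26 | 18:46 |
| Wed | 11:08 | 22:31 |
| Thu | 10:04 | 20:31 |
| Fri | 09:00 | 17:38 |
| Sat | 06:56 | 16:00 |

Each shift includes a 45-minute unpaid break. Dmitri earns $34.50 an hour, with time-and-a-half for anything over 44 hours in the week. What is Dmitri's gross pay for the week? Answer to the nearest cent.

Mon: 08:46–18:07 = 9 h 21 min; less 45 min break → 8 h 36 min
Tue: 10:26–18:46 = 8 h 20 min; less 45 min break → 7 h 35 min
Wed: 11:08–22:31 = 11 h 23 min; less 45 min break → 10 h 38 min
Thu: 10:04–20:31 = 10 h 27 min; less 45 min break → 9 h 42 min
Fri: 09:00–17:38 = 8 h 38 min; less 45 min break → 7 h 53 min
Sat: 06:56–16:00 = 9 h 4 min; less 45 min break → 8 h 19 min
Total worked: 52 h 43 min = 3163 min.
Regular 44 h 0 min = 2640 min at $34.50/h; overtime 8 h 43 min = 523 min at $51.75/h.
Pay = (2640 × $34.50 + 523 × $51.75) ÷ 60 = $1969.09.

$1969.09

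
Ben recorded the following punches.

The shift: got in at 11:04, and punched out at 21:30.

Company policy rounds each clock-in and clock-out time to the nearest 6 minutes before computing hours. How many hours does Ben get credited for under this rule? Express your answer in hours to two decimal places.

The shift: in 11:04→11:06, out 21:30→21:30; 10 h 24 min

10.40 hours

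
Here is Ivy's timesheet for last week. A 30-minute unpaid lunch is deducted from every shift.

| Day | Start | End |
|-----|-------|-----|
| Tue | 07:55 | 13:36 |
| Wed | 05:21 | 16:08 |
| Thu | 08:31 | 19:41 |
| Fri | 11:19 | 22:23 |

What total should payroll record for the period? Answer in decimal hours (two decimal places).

36.70 hours

Tue: 07:55–13:36 = 5 h 41 min; less 30 min break → 5 h 11 min
Wed: 05:21–16:08 = 10 h 47 min; less 30 min break → 10 h 17 min
Thu: 08:31–19:41 = 11 h 10 min; less 30 min break → 10 h 40 min
Fri: 11:19–22:23 = 11 h 4 min; less 30 min break → 10 h 34 min
Total: 5 h 11 min + 10 h 17 min + 10 h 40 min + 10 h 34 min = 36 h 42 min.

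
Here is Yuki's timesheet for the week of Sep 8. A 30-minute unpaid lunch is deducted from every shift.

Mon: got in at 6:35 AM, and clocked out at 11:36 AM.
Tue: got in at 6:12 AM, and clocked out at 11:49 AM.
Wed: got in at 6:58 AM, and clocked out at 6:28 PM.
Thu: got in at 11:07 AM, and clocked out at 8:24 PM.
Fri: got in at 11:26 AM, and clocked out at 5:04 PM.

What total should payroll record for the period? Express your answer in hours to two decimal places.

Mon: 6:35 AM–11:36 AM = 5 h 1 min; less 30 min break → 4 h 31 min
Tue: 6:12 AM–11:49 AM = 5 h 37 min; less 30 min break → 5 h 7 min
Wed: 6:58 AM–6:28 PM = 11 h 30 min; less 30 min break → 11 h 0 min
Thu: 11:07 AM–8:24 PM = 9 h 17 min; less 30 min break → 8 h 47 min
Fri: 11:26 AM–5:04 PM = 5 h 38 min; less 30 min break → 5 h 8 min
Total: 4 h 31 min + 5 h 7 min + 11 h 0 min + 8 h 47 min + 5 h 8 min = 34 h 33 min.

34.55 hours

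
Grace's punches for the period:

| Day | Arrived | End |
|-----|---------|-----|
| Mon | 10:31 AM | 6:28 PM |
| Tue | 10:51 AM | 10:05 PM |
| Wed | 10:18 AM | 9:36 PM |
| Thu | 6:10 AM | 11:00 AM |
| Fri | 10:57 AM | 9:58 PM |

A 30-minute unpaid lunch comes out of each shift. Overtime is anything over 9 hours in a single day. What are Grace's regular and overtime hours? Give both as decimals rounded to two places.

Mon: 10:31 AM–6:28 PM = 7 h 57 min; less 30 min break → 7 h 27 min
Tue: 10:51 AM–10:05 PM = 11 h 14 min; less 30 min break → 10 h 44 min
Wed: 10:18 AM–9:36 PM = 11 h 18 min; less 30 min break → 10 h 48 min
Thu: 6:10 AM–11:00 AM = 4 h 50 min; less 30 min break → 4 h 20 min
Fri: 10:57 AM–9:58 PM = 11 h 1 min; less 30 min break → 10 h 31 min
Mon reg 7 h 27 min / OT 0 h 0 min; Tue reg 9 h 0 min / OT 1 h 44 min; Wed reg 9 h 0 min / OT 1 h 48 min; Thu reg 4 h 20 min / OT 0 h 0 min; Fri reg 9 h 0 min / OT 1 h 31 min.
Totals: regular 38 h 47 min, overtime 5 h 3 min.

Regular 38.78 hours, overtime 5.05 hours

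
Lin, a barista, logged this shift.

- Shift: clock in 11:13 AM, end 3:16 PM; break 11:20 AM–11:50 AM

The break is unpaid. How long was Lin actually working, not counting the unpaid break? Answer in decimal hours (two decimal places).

Shift: 11:13 AM–3:16 PM = 4 h 3 min; less 30 min break → 3 h 33 min

3.55 hours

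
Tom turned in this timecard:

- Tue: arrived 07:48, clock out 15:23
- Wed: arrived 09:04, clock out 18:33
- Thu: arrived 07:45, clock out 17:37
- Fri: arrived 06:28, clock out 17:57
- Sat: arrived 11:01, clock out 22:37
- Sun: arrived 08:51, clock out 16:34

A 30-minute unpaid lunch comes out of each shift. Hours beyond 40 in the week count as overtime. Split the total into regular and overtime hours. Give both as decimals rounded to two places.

Regular 40.00 hours, overtime 14.73 hours

Tue: 07:48–15:23 = 7 h 35 min; less 30 min break → 7 h 5 min
Wed: 09:04–18:33 = 9 h 29 min; less 30 min break → 8 h 59 min
Thu: 07:45–17:37 = 9 h 52 min; less 30 min break → 9 h 22 min
Fri: 06:28–17:57 = 11 h 29 min; less 30 min break → 10 h 59 min
Sat: 11:01–22:37 = 11 h 36 min; less 30 min break → 11 h 6 min
Sun: 08:51–16:34 = 7 h 43 min; less 30 min break → 7 h 13 min
Total worked: 54 h 44 min = 54.73 h.
Threshold 40 h → overtime 14 h 44 min, regular 40 h 0 min.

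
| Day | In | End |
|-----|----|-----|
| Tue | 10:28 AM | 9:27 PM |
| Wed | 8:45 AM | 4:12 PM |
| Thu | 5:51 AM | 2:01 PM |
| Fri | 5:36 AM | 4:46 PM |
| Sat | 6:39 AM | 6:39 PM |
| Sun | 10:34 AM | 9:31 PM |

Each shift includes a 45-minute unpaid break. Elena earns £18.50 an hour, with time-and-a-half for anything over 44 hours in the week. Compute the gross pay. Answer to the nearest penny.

£1153.01

Tue: 10:28 AM–9:27 PM = 10 h 59 min; less 45 min break → 10 h 14 min
Wed: 8:45 AM–4:12 PM = 7 h 27 min; less 45 min break → 6 h 42 min
Thu: 5:51 AM–2:01 PM = 8 h 10 min; less 45 min break → 7 h 25 min
Fri: 5:36 AM–4:46 PM = 11 h 10 min; less 45 min break → 10 h 25 min
Sat: 6:39 AM–6:39 PM = 12 h 0 min; less 45 min break → 11 h 15 min
Sun: 10:34 AM–9:31 PM = 10 h 57 min; less 45 min break → 10 h 12 min
Total worked: 56 h 13 min = 3373 min.
Regular 44 h 0 min = 2640 min at £18.50/h; overtime 12 h 13 min = 733 min at £27.75/h.
Pay = (2640 × £18.50 + 733 × £27.75) ÷ 60 = £1153.01.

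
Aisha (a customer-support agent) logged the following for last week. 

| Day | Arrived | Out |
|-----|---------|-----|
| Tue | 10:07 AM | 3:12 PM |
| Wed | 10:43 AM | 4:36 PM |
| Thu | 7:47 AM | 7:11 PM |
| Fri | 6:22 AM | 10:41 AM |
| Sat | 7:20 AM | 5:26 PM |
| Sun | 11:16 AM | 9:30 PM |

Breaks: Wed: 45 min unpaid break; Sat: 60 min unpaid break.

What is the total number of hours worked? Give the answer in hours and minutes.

45 h 16 min

Tue: 10:07 AM–3:12 PM = 5 h 5 min
Wed: 10:43 AM–4:36 PM = 5 h 53 min; less 45 min break → 5 h 8 min
Thu: 7:47 AM–7:11 PM = 11 h 24 min
Fri: 6:22 AM–10:41 AM = 4 h 19 min
Sat: 7:20 AM–5:26 PM = 10 h 6 min; less 60 min break → 9 h 6 min
Sun: 11:16 AM–9:30 PM = 10 h 14 min
Total: 5 h 5 min + 5 h 8 min + 11 h 24 min + 4 h 19 min + 9 h 6 min + 10 h 14 min = 45 h 16 min.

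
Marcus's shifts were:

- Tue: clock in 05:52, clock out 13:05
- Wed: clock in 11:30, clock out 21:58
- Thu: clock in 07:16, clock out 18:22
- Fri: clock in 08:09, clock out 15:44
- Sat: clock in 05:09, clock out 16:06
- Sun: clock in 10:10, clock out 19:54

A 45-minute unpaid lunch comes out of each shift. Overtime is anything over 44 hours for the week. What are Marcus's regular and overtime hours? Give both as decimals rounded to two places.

Tue: 05:52–13:05 = 7 h 13 min; less 45 min break → 6 h 28 min
Wed: 11:30–21:58 = 10 h 28 min; less 45 min break → 9 h 43 min
Thu: 07:16–18:22 = 11 h 6 min; less 45 min break → 10 h 21 min
Fri: 08:09–15:44 = 7 h 35 min; less 45 min break → 6 h 50 min
Sat: 05:09–16:06 = 10 h 57 min; less 45 min break → 10 h 12 min
Sun: 10:10–19:54 = 9 h 44 min; less 45 min break → 8 h 59 min
Total worked: 52 h 33 min = 52.55 h.
Threshold 44 h → overtime 8 h 33 min, regular 44 h 0 min.

Regular 44.00 hours, overtime 8.55 hours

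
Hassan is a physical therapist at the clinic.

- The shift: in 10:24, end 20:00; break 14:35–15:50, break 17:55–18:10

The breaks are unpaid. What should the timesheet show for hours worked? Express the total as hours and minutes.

8 h 6 min

The shift: 10:24–20:00 = 9 h 36 min; less 90 min break → 8 h 6 min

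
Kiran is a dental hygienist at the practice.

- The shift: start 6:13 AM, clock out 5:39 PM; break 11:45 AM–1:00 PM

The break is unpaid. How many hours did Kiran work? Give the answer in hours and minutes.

The shift: 6:13 AM–5:39 PM = 11 h 26 min; less 75 min break → 10 h 11 min

10 h 11 min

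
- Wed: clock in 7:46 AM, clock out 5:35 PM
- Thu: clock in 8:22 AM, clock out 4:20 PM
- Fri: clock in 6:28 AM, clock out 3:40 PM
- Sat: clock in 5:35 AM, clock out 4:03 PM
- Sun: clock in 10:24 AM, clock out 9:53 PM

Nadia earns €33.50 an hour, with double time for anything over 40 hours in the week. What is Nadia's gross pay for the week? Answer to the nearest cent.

Wed: 7:46 AM–5:35 PM = 9 h 49 min
Thu: 8:22 AM–4:20 PM = 7 h 58 min
Fri: 6:28 AM–3:40 PM = 9 h 12 min
Sat: 5:35 AM–4:03 PM = 10 h 28 min
Sun: 10:24 AM–9:53 PM = 11 h 29 min
Total worked: 48 h 56 min = 2936 min.
Regular 40 h 0 min = 2400 min at €33.50/h; overtime 8 h 56 min = 536 min at €67.00/h.
Pay = (2400 × €33.50 + 536 × €67.00) ÷ 60 = €1938.53.

€1938.53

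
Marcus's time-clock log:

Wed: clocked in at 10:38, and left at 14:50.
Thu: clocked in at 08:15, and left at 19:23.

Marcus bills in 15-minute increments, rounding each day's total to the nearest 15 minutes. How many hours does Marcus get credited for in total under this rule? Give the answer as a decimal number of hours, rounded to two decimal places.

Wed: 10:38–14:50 = 4 h 12 min → rounds to 4 h 15 min
Thu: 08:15–19:23 = 11 h 8 min → rounds to 11 h 15 min
Total credited: 15 h 30 min.

15.50 hours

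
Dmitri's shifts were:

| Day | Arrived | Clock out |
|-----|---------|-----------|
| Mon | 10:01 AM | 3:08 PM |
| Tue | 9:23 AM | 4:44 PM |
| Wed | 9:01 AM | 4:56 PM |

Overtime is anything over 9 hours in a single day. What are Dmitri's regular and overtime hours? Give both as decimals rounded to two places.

Mon: 10:01 AM–3:08 PM = 5 h 7 min
Tue: 9:23 AM–4:44 PM = 7 h 21 min
Wed: 9:01 AM–4:56 PM = 7 h 55 min
Mon reg 5 h 7 min / OT 0 h 0 min; Tue reg 7 h 21 min / OT 0 h 0 min; Wed reg 7 h 55 min / OT 0 h 0 min.
Totals: regular 20 h 23 min, overtime 0 h 0 min.

Regular 20.38 hours, overtime 0.00 hours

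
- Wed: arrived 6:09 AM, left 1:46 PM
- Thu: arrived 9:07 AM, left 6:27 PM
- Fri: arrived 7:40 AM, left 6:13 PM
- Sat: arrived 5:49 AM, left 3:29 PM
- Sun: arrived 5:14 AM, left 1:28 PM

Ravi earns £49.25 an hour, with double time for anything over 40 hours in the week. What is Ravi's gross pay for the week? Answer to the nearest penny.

£2501.90

Wed: 6:09 AM–1:46 PM = 7 h 37 min
Thu: 9:07 AM–6:27 PM = 9 h 20 min
Fri: 7:40 AM–6:13 PM = 10 h 33 min
Sat: 5:49 AM–3:29 PM = 9 h 40 min
Sun: 5:14 AM–1:28 PM = 8 h 14 min
Total worked: 45 h 24 min = 2724 min.
Regular 40 h 0 min = 2400 min at £49.25/h; overtime 5 h 24 min = 324 min at £98.50/h.
Pay = (2400 × £49.25 + 324 × £98.50) ÷ 60 = £2501.90.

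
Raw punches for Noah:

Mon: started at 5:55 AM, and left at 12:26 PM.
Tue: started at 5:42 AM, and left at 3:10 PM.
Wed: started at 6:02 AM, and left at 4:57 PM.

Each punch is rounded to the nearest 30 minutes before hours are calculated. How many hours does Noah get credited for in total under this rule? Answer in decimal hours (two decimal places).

27.00 hours

Mon: in 5:55 AM→6:00 AM, out 12:26 PM→12:30 PM; 6 h 30 min
Tue: in 5:42 AM→5:30 AM, out 3:10 PM→3:00 PM; 9 h 30 min
Wed: in 6:02 AM→6:00 AM, out 4:57 PM→5:00 PM; 11 h 0 min
Total credited: 27 h 0 min.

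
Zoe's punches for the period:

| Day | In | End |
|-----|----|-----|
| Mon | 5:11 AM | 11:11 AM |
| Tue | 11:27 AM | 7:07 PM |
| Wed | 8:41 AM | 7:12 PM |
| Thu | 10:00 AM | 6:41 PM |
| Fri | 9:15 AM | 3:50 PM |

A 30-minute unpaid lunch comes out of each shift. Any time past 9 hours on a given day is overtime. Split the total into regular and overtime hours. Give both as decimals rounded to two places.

Mon: 5:11 AM–11:11 AM = 6 h 0 min; less 30 min break → 5 h 30 min
Tue: 11:27 AM–7:07 PM = 7 h 40 min; less 30 min break → 7 h 10 min
Wed: 8:41 AM–7:12 PM = 10 h 31 min; less 30 min break → 10 h 1 min
Thu: 10:00 AM–6:41 PM = 8 h 41 min; less 30 min break → 8 h 11 min
Fri: 9:15 AM–3:50 PM = 6 h 35 min; less 30 min break → 6 h 5 min
Mon reg 5 h 30 min / OT 0 h 0 min; Tue reg 7 h 10 min / OT 0 h 0 min; Wed reg 9 h 0 min / OT 1 h 1 min; Thu reg 8 h 11 min / OT 0 h 0 min; Fri reg 6 h 5 min / OT 0 h 0 min.
Totals: regular 35 h 56 min, overtime 1 h 1 min.

Regular 35.93 hours, overtime 1.02 hours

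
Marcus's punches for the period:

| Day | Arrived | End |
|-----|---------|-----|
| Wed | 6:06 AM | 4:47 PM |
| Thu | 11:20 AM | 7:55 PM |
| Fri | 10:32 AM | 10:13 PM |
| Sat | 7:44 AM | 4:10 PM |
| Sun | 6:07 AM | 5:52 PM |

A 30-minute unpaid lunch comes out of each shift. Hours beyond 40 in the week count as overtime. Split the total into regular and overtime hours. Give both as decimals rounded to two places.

Wed: 6:06 AM–4:47 PM = 10 h 41 min; less 30 min break → 10 h 11 min
Thu: 11:20 AM–7:55 PM = 8 h 35 min; less 30 min break → 8 h 5 min
Fri: 10:32 AM–10:13 PM = 11 h 41 min; less 30 min break → 11 h 11 min
Sat: 7:44 AM–4:10 PM = 8 h 26 min; less 30 min break → 7 h 56 min
Sun: 6:07 AM–5:52 PM = 11 h 45 min; less 30 min break → 11 h 15 min
Total worked: 48 h 38 min = 48.63 h.
Threshold 40 h → overtime 8 h 38 min, regular 40 h 0 min.

Regular 40.00 hours, overtime 8.63 hours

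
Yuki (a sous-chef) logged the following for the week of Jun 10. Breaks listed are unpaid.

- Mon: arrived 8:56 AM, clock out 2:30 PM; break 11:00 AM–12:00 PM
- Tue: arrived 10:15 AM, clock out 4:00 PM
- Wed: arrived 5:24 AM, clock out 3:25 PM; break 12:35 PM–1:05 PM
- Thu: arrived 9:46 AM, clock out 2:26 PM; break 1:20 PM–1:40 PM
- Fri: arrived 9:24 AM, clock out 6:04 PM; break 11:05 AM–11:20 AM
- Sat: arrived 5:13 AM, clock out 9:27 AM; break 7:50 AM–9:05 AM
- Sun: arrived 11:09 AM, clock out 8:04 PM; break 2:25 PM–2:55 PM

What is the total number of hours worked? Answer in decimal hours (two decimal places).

43.98 hours

Mon: 8:56 AM–2:30 PM = 5 h 34 min; less 60 min break → 4 h 34 min
Tue: 10:15 AM–4:00 PM = 5 h 45 min
Wed: 5:24 AM–3:25 PM = 10 h 1 min; less 30 min break → 9 h 31 min
Thu: 9:46 AM–2:26 PM = 4 h 40 min; less 20 min break → 4 h 20 min
Fri: 9:24 AM–6:04 PM = 8 h 40 min; less 15 min break → 8 h 25 min
Sat: 5:13 AM–9:27 AM = 4 h 14 min; less 75 min break → 2 h 59 min
Sun: 11:09 AM–8:04 PM = 8 h 55 min; less 30 min break → 8 h 25 min
Total: 4 h 34 min + 5 h 45 min + 9 h 31 min + 4 h 20 min + 8 h 25 min + 2 h 59 min + 8 h 25 min = 43 h 59 min.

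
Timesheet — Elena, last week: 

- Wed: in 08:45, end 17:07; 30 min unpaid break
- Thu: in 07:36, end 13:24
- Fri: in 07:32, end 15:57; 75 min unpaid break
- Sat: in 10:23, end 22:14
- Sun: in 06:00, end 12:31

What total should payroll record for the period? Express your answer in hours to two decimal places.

Wed: 08:45–17:07 = 8 h 22 min; less 30 min break → 7 h 52 min
Thu: 07:36–13:24 = 5 h 48 min
Fri: 07:32–15:57 = 8 h 25 min; less 75 min break → 7 h 10 min
Sat: 10:23–22:14 = 11 h 51 min
Sun: 06:00–12:31 = 6 h 31 min
Total: 7 h 52 min + 5 h 48 min + 7 h 10 min + 11 h 51 min + 6 h 31 min = 39 h 12 min.

39.20 hours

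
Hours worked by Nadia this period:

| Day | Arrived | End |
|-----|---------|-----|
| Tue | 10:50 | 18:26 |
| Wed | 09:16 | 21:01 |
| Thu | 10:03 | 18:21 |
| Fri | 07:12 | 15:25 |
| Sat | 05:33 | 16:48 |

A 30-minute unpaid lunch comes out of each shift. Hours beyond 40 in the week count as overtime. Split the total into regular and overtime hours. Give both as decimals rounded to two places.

Tue: 10:50–18:26 = 7 h 36 min; less 30 min break → 7 h 6 min
Wed: 09:16–21:01 = 11 h 45 min; less 30 min break → 11 h 15 min
Thu: 10:03–18:21 = 8 h 18 min; less 30 min break → 7 h 48 min
Fri: 07:12–15:25 = 8 h 13 min; less 30 min break → 7 h 43 min
Sat: 05:33–16:48 = 11 h 15 min; less 30 min break → 10 h 45 min
Total worked: 44 h 37 min = 44.62 h.
Threshold 40 h → overtime 4 h 37 min, regular 40 h 0 min.

Regular 40.00 hours, overtime 4.62 hours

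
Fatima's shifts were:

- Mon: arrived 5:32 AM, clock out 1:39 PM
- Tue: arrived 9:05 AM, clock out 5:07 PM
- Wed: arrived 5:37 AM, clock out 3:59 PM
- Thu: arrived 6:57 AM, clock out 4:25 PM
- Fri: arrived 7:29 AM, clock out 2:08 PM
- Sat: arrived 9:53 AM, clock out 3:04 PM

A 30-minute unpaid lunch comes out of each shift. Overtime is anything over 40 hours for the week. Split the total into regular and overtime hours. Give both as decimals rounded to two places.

Mon: 5:32 AM–1:39 PM = 8 h 7 min; less 30 min break → 7 h 37 min
Tue: 9:05 AM–5:07 PM = 8 h 2 min; less 30 min break → 7 h 32 min
Wed: 5:37 AM–3:59 PM = 10 h 22 min; less 30 min break → 9 h 52 min
Thu: 6:57 AM–4:25 PM = 9 h 28 min; less 30 min break → 8 h 58 min
Fri: 7:29 AM–2:08 PM = 6 h 39 min; less 30 min break → 6 h 9 min
Sat: 9:53 AM–3:04 PM = 5 h 11 min; less 30 min break → 4 h 41 min
Total worked: 44 h 49 min = 44.82 h.
Threshold 40 h → overtime 4 h 49 min, regular 40 h 0 min.

Regular 40.00 hours, overtime 4.82 hours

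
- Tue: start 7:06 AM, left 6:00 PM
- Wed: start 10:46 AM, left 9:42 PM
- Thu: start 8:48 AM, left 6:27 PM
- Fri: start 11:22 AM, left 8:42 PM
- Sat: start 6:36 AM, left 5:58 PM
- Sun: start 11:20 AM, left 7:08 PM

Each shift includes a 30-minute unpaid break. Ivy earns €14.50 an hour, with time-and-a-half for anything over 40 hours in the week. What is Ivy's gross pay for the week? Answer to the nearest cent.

Tue: 7:06 AM–6:00 PM = 10 h 54 min; less 30 min break → 10 h 24 min
Wed: 10:46 AM–9:42 PM = 10 h 56 min; less 30 min break → 10 h 26 min
Thu: 8:48 AM–6:27 PM = 9 h 39 min; less 30 min break → 9 h 9 min
Fri: 11:22 AM–8:42 PM = 9 h 20 min; less 30 min break → 8 h 50 min
Sat: 6:36 AM–5:58 PM = 11 h 22 min; less 30 min break → 10 h 52 min
Sun: 11:20 AM–7:08 PM = 7 h 48 min; less 30 min break → 7 h 18 min
Total worked: 56 h 59 min = 3419 min.
Regular 40 h 0 min = 2400 min at €14.50/h; overtime 16 h 59 min = 1019 min at €21.75/h.
Pay = (2400 × €14.50 + 1019 × €21.75) ÷ 60 = €949.39.

€949.39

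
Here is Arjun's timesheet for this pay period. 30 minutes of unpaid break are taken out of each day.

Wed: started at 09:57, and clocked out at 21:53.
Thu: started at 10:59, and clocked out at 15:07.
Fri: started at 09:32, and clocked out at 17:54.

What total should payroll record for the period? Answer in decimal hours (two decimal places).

Wed: 09:57–21:53 = 11 h 56 min; less 30 min break → 11 h 26 min
Thu: 10:59–15:07 = 4 h 8 min; less 30 min break → 3 h 38 min
Fri: 09:32–17:54 = 8 h 22 min; less 30 min break → 7 h 52 min
Total: 11 h 26 min + 3 h 38 min + 7 h 52 min = 22 h 56 min.

22.93 hours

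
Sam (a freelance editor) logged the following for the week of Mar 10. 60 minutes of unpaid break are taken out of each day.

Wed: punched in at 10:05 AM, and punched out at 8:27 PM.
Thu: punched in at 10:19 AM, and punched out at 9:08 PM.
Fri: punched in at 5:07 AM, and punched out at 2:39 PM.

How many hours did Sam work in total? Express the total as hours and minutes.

Wed: 10:05 AM–8:27 PM = 10 h 22 min; less 60 min break → 9 h 22 min
Thu: 10:19 AM–9:08 PM = 10 h 49 min; less 60 min break → 9 h 49 min
Fri: 5:07 AM–2:39 PM = 9 h 32 min; less 60 min break → 8 h 32 min
Total: 9 h 22 min + 9 h 49 min + 8 h 32 min = 27 h 43 min.

27 h 43 min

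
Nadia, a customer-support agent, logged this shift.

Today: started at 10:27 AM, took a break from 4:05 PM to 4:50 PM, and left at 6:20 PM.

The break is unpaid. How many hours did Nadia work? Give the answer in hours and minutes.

Today: 10:27 AM–6:20 PM = 7 h 53 min; less 45 min break → 7 h 8 min

7 h 8 min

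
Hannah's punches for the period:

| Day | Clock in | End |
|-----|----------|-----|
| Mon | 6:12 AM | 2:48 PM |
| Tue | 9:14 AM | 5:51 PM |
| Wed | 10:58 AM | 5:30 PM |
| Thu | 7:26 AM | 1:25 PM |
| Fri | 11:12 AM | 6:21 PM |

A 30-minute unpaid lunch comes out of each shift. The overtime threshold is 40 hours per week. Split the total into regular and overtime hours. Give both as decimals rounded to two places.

Mon: 6:12 AM–2:48 PM = 8 h 36 min; less 30 min break → 8 h 6 min
Tue: 9:14 AM–5:51 PM = 8 h 37 min; less 30 min break → 8 h 7 min
Wed: 10:58 AM–5:30 PM = 6 h 32 min; less 30 min break → 6 h 2 min
Thu: 7:26 AM–1:25 PM = 5 h 59 min; less 30 min break → 5 h 29 min
Fri: 11:12 AM–6:21 PM = 7 h 9 min; less 30 min break → 6 h 39 min
Total worked: 34 h 23 min = 34.38 h.
Threshold 40 h → overtime 0 h 0 min, regular 34 h 23 min.

Regular 34.38 hours, overtime 0.00 hours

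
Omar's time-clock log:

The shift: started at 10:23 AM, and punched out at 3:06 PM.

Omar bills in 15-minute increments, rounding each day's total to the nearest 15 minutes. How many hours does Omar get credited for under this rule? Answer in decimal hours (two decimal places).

4.75 hours

The shift: 10:23 AM–3:06 PM = 4 h 43 min → rounds to 4 h 45 min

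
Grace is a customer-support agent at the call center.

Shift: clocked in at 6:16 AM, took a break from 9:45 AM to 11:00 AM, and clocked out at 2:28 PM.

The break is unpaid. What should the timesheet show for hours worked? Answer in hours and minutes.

6 h 57 min

Shift: 6:16 AM–2:28 PM = 8 h 12 min; less 75 min break → 6 h 57 min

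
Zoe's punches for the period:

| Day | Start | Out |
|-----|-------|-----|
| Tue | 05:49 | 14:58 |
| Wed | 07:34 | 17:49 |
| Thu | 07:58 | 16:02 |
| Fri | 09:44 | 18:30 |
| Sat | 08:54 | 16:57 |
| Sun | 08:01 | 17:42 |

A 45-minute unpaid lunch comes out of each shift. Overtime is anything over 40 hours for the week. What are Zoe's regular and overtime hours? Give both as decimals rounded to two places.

Tue: 05:49–14:58 = 9 h 9 min; less 45 min break → 8 h 24 min
Wed: 07:34–17:49 = 10 h 15 min; less 45 min break → 9 h 30 min
Thu: 07:58–16:02 = 8 h 4 min; less 45 min break → 7 h 19 min
Fri: 09:44–18:30 = 8 h 46 min; less 45 min break → 8 h 1 min
Sat: 08:54–16:57 = 8 h 3 min; less 45 min break → 7 h 18 min
Sun: 08:01–17:42 = 9 h 41 min; less 45 min break → 8 h 56 min
Total worked: 49 h 28 min = 49.47 h.
Threshold 40 h → overtime 9 h 28 min, regular 40 h 0 min.

Regular 40.00 hours, overtime 9.47 hours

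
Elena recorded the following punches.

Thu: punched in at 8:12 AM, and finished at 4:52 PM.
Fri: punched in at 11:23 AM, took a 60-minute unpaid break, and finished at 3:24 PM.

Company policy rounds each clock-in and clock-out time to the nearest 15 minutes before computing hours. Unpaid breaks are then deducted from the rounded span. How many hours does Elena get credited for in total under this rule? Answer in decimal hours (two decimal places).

11.50 hours

Thu: in 8:12 AM→8:15 AM, out 4:52 PM→4:45 PM; 8 h 30 min
Fri: in 11:23 AM→11:30 AM, out 3:24 PM→3:30 PM; 4 h 0 min − 60 min = 3 h 0 min
Total credited: 11 h 30 min.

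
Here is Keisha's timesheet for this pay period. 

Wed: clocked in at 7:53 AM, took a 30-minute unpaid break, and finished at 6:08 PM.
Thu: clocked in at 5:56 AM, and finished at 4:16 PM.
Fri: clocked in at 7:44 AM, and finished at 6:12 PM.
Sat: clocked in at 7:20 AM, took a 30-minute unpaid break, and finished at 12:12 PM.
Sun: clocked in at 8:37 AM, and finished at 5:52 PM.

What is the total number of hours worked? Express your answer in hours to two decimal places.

44.17 hours

Wed: 7:53 AM–6:08 PM = 10 h 15 min; less 30 min break → 9 h 45 min
Thu: 5:56 AM–4:16 PM = 10 h 20 min
Fri: 7:44 AM–6:12 PM = 10 h 28 min
Sat: 7:20 AM–12:12 PM = 4 h 52 min; less 30 min break → 4 h 22 min
Sun: 8:37 AM–5:52 PM = 9 h 15 min
Total: 9 h 45 min + 10 h 20 min + 10 h 28 min + 4 h 22 min + 9 h 15 min = 44 h 10 min.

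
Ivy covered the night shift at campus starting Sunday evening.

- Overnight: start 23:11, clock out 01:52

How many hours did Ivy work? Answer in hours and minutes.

2 h 41 min

Overnight: 23:11 → midnight = 0 h 49 min; midnight → 01:52 = 1 h 52 min; span 2 h 41 min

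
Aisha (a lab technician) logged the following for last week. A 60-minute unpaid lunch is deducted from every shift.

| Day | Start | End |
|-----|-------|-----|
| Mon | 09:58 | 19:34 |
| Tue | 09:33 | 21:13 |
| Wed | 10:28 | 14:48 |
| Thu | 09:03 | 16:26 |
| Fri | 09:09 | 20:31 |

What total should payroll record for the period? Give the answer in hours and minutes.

39 h 21 min

Mon: 09:58–19:34 = 9 h 36 min; less 60 min break → 8 h 36 min
Tue: 09:33–21:13 = 11 h 40 min; less 60 min break → 10 h 40 min
Wed: 10:28–14:48 = 4 h 20 min; less 60 min break → 3 h 20 min
Thu: 09:03–16:26 = 7 h 23 min; less 60 min break → 6 h 23 min
Fri: 09:09–20:31 = 11 h 22 min; less 60 min break → 10 h 22 min
Total: 8 h 36 min + 10 h 40 min + 3 h 20 min + 6 h 23 min + 10 h 22 min = 39 h 21 min.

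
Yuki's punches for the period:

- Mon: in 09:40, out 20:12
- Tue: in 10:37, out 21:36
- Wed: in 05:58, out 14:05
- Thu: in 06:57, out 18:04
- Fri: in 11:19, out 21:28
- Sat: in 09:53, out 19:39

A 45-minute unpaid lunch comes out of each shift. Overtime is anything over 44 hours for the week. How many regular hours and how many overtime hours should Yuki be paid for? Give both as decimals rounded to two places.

Regular 44.00 hours, overtime 12.17 hours

Mon: 09:40–20:12 = 10 h 32 min; less 45 min break → 9 h 47 min
Tue: 10:37–21:36 = 10 h 59 min; less 45 min break → 10 h 14 min
Wed: 05:58–14:05 = 8 h 7 min; less 45 min break → 7 h 22 min
Thu: 06:57–18:04 = 11 h 7 min; less 45 min break → 10 h 22 min
Fri: 11:19–21:28 = 10 h 9 min; less 45 min break → 9 h 24 min
Sat: 09:53–19:39 = 9 h 46 min; less 45 min break → 9 h 1 min
Total worked: 56 h 10 min = 56.17 h.
Threshold 44 h → overtime 12 h 10 min, regular 44 h 0 min.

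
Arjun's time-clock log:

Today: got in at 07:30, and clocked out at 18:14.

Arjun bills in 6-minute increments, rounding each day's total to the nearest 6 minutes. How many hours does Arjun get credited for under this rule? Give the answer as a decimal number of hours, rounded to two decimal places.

10.70 hours

Today: 07:30–18:14 = 10 h 44 min → rounds to 10 h 42 min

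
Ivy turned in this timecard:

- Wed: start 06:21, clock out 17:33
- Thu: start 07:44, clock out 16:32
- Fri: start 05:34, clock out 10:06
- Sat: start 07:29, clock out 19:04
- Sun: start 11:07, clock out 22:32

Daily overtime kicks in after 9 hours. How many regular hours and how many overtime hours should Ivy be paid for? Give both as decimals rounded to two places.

Wed: 06:21–17:33 = 11 h 12 min
Thu: 07:44–16:32 = 8 h 48 min
Fri: 05:34–10:06 = 4 h 32 min
Sat: 07:29–19:04 = 11 h 35 min
Sun: 11:07–22:32 = 11 h 25 min
Wed reg 9 h 0 min / OT 2 h 12 min; Thu reg 8 h 48 min / OT 0 h 0 min; Fri reg 4 h 32 min / OT 0 h 0 min; Sat reg 9 h 0 min / OT 2 h 35 min; Sun reg 9 h 0 min / OT 2 h 25 min.
Totals: regular 40 h 20 min, overtime 7 h 12 min.

Regular 40.33 hours, overtime 7.20 hours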